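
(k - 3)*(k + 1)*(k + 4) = k^3 + 2*k^2 - 11*k - 12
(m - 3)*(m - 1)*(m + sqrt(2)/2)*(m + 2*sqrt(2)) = m^4 - 4*m^3 + 5*sqrt(2)*m^3/2 - 10*sqrt(2)*m^2 + 5*m^2 - 8*m + 15*sqrt(2)*m/2 + 6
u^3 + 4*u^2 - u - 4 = (u - 1)*(u + 1)*(u + 4)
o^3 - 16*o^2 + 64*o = o*(o - 8)^2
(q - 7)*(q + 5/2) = q^2 - 9*q/2 - 35/2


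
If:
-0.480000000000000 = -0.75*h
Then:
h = 0.64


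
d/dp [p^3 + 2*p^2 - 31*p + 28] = 3*p^2 + 4*p - 31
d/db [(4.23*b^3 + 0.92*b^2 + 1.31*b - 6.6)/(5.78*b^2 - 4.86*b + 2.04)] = (24.4494*b^4 - 41.1156*b^3 + 13.8446*b^2 + 80.0496*b - 29.4036)/(33.4084*b^4 - 56.1816*b^3 + 47.202*b^2 - 19.8288*b + 4.1616)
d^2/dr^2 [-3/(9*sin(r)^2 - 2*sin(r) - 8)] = 6*(-162*sin(r)^4 + 27*sin(r)^3 + 97*sin(r)^2 - 46*sin(r) + 76)/(-9*sin(r)^2 + 2*sin(r) + 8)^3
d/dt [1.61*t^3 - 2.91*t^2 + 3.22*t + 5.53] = 4.83*t^2 - 5.82*t + 3.22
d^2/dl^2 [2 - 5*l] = 0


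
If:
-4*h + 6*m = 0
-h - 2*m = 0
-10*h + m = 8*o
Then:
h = 0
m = 0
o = 0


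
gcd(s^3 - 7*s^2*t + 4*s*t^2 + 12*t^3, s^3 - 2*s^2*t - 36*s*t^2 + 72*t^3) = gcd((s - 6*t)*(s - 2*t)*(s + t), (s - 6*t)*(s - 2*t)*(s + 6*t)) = s^2 - 8*s*t + 12*t^2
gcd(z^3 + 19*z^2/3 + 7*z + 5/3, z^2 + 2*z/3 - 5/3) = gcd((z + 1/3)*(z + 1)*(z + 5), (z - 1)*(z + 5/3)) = 1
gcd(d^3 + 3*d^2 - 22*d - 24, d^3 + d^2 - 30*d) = d + 6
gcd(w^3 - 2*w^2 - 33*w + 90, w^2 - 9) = w - 3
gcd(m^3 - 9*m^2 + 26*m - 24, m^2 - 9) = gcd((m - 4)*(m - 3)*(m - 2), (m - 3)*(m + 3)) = m - 3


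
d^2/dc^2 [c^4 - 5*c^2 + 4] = 12*c^2 - 10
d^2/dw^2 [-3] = 0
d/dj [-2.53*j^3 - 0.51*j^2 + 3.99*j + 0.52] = -7.59*j^2 - 1.02*j + 3.99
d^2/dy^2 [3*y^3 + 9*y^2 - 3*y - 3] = 18*y + 18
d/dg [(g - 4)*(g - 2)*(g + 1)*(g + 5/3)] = 4*g^3 - 10*g^2 - 38*g/3 + 34/3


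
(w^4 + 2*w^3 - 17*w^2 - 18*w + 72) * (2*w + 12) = 2*w^5 + 16*w^4 - 10*w^3 - 240*w^2 - 72*w + 864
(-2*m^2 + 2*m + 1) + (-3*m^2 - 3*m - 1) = -5*m^2 - m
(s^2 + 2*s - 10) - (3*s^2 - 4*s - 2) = -2*s^2 + 6*s - 8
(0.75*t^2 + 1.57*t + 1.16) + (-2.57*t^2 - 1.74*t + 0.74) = -1.82*t^2 - 0.17*t + 1.9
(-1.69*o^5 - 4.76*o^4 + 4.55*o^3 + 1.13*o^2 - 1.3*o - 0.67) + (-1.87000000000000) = -1.69*o^5 - 4.76*o^4 + 4.55*o^3 + 1.13*o^2 - 1.3*o - 2.54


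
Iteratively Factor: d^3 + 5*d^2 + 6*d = (d + 2)*(d^2 + 3*d) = (d + 2)*(d + 3)*(d)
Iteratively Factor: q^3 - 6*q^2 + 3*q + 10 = (q - 5)*(q^2 - q - 2) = (q - 5)*(q + 1)*(q - 2)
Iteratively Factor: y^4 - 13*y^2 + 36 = (y - 3)*(y^3 + 3*y^2 - 4*y - 12) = (y - 3)*(y - 2)*(y^2 + 5*y + 6) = (y - 3)*(y - 2)*(y + 2)*(y + 3)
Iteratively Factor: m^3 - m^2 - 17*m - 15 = (m + 1)*(m^2 - 2*m - 15) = (m + 1)*(m + 3)*(m - 5)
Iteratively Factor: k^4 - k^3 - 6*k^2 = (k + 2)*(k^3 - 3*k^2) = (k - 3)*(k + 2)*(k^2) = k*(k - 3)*(k + 2)*(k)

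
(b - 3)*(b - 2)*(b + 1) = b^3 - 4*b^2 + b + 6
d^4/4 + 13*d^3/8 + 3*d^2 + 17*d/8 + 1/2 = (d/2 + 1/2)^2*(d + 1/2)*(d + 4)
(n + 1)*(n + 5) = n^2 + 6*n + 5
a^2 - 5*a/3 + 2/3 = (a - 1)*(a - 2/3)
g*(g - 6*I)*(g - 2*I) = g^3 - 8*I*g^2 - 12*g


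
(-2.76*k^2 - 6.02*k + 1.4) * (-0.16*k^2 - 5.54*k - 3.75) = 0.4416*k^4 + 16.2536*k^3 + 43.4768*k^2 + 14.819*k - 5.25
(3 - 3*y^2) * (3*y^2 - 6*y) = -9*y^4 + 18*y^3 + 9*y^2 - 18*y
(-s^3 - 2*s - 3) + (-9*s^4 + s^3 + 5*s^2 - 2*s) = -9*s^4 + 5*s^2 - 4*s - 3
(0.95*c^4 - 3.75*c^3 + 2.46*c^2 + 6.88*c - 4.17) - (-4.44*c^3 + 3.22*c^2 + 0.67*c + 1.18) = 0.95*c^4 + 0.69*c^3 - 0.76*c^2 + 6.21*c - 5.35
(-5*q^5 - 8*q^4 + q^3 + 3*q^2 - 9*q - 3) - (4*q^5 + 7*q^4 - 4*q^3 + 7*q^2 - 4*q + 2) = -9*q^5 - 15*q^4 + 5*q^3 - 4*q^2 - 5*q - 5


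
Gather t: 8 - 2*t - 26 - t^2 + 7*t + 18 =-t^2 + 5*t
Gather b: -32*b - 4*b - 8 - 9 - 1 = -36*b - 18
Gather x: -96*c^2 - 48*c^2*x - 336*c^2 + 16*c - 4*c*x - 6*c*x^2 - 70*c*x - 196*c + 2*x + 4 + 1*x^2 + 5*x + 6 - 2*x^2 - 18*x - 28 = -432*c^2 - 180*c + x^2*(-6*c - 1) + x*(-48*c^2 - 74*c - 11) - 18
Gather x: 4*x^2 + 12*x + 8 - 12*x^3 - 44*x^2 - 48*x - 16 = -12*x^3 - 40*x^2 - 36*x - 8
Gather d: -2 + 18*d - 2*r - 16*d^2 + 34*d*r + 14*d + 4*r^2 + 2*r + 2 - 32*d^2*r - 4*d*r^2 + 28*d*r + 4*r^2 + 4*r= d^2*(-32*r - 16) + d*(-4*r^2 + 62*r + 32) + 8*r^2 + 4*r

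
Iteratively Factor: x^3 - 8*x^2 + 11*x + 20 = (x - 5)*(x^2 - 3*x - 4) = (x - 5)*(x + 1)*(x - 4)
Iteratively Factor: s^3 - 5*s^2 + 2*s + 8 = (s - 2)*(s^2 - 3*s - 4) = (s - 4)*(s - 2)*(s + 1)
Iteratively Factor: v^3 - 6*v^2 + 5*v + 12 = (v - 3)*(v^2 - 3*v - 4) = (v - 3)*(v + 1)*(v - 4)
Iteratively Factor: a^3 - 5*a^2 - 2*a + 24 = (a - 3)*(a^2 - 2*a - 8) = (a - 4)*(a - 3)*(a + 2)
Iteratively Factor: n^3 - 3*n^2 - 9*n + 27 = (n - 3)*(n^2 - 9) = (n - 3)*(n + 3)*(n - 3)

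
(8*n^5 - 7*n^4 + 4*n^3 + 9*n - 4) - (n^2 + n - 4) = 8*n^5 - 7*n^4 + 4*n^3 - n^2 + 8*n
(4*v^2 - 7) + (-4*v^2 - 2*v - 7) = -2*v - 14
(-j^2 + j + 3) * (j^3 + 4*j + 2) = -j^5 + j^4 - j^3 + 2*j^2 + 14*j + 6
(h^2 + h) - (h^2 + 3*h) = -2*h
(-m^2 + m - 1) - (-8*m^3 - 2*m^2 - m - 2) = 8*m^3 + m^2 + 2*m + 1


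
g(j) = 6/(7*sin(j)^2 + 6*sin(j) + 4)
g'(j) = 6*(-14*sin(j)*cos(j) - 6*cos(j))/(7*sin(j)^2 + 6*sin(j) + 4)^2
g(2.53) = 0.62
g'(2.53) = 0.73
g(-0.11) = 1.75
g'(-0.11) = -2.27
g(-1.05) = 1.48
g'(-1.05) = 1.11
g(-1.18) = 1.35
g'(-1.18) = 0.81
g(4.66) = 1.20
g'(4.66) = -0.10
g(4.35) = 1.33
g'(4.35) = -0.74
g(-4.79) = 0.35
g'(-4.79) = -0.03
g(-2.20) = 1.61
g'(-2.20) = -1.35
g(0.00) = 1.50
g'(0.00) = -2.25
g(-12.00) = 0.65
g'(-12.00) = -0.80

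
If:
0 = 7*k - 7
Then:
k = 1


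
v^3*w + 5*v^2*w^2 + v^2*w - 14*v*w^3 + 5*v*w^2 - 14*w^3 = (v - 2*w)*(v + 7*w)*(v*w + w)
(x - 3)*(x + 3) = x^2 - 9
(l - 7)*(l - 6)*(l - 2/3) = l^3 - 41*l^2/3 + 152*l/3 - 28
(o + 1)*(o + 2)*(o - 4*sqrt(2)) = o^3 - 4*sqrt(2)*o^2 + 3*o^2 - 12*sqrt(2)*o + 2*o - 8*sqrt(2)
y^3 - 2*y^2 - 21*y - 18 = (y - 6)*(y + 1)*(y + 3)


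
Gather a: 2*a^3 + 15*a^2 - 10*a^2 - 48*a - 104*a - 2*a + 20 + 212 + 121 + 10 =2*a^3 + 5*a^2 - 154*a + 363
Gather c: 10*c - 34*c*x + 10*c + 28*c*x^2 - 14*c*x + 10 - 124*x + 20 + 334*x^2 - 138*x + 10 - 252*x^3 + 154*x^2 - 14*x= c*(28*x^2 - 48*x + 20) - 252*x^3 + 488*x^2 - 276*x + 40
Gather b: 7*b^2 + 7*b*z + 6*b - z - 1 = 7*b^2 + b*(7*z + 6) - z - 1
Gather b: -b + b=0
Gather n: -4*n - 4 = -4*n - 4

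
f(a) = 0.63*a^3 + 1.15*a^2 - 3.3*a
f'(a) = 1.89*a^2 + 2.3*a - 3.3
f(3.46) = 28.45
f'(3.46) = 27.28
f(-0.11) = 0.38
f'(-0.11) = -3.53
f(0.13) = -0.41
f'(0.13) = -2.97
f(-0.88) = 3.37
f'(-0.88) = -3.86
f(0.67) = -1.51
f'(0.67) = -0.91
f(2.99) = 17.25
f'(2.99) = 20.47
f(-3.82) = -5.73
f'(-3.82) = 15.49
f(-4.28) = -14.20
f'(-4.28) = 21.48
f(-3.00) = 3.24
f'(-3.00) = 6.81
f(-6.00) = -74.88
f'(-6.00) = 50.94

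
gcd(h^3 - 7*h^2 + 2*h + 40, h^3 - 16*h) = h - 4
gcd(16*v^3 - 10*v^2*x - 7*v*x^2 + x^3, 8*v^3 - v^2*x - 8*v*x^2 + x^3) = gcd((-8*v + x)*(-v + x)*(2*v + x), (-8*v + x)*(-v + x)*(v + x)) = 8*v^2 - 9*v*x + x^2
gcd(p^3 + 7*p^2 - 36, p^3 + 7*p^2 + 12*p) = p + 3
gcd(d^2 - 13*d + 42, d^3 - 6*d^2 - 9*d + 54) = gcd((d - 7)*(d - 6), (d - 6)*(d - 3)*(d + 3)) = d - 6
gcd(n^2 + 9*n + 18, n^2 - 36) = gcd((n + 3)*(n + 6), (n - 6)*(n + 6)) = n + 6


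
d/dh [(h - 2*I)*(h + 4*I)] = 2*h + 2*I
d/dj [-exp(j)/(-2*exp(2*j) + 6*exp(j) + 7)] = (-2*exp(2*j) - 7)*exp(j)/(4*exp(4*j) - 24*exp(3*j) + 8*exp(2*j) + 84*exp(j) + 49)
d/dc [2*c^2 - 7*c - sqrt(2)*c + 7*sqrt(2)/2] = 4*c - 7 - sqrt(2)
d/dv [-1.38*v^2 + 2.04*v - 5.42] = 2.04 - 2.76*v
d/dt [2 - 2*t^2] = -4*t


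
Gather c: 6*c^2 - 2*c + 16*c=6*c^2 + 14*c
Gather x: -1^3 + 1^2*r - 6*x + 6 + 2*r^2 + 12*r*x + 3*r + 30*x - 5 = 2*r^2 + 4*r + x*(12*r + 24)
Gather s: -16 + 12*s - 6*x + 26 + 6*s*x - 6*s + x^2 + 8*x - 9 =s*(6*x + 6) + x^2 + 2*x + 1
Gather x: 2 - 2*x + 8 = 10 - 2*x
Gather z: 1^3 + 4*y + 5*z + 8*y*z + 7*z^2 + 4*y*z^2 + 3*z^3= 4*y + 3*z^3 + z^2*(4*y + 7) + z*(8*y + 5) + 1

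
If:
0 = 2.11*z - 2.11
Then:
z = 1.00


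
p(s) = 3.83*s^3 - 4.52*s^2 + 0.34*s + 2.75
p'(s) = 11.49*s^2 - 9.04*s + 0.34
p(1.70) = 9.08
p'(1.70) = 18.18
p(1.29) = 3.89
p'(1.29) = 7.80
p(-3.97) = -309.49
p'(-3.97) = 217.32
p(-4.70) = -496.34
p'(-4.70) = 296.64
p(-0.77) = -1.94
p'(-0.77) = 14.11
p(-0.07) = 2.70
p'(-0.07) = 1.03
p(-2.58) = -93.99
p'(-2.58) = 100.15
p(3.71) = 137.38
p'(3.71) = 124.95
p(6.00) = 669.35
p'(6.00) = 359.74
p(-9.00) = -3158.50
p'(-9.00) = 1012.39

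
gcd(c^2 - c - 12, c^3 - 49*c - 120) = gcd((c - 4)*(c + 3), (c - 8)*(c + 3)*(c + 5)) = c + 3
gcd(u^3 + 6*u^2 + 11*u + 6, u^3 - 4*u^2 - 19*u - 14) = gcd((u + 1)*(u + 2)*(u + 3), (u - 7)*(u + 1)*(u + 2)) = u^2 + 3*u + 2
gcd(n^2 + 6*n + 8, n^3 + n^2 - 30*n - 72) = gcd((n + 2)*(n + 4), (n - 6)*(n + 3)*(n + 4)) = n + 4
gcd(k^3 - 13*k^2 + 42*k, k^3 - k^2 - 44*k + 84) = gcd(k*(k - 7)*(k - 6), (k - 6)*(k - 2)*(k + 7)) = k - 6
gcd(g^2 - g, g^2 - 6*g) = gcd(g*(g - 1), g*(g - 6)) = g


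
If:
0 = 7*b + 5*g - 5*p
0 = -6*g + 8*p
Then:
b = -5*p/21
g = 4*p/3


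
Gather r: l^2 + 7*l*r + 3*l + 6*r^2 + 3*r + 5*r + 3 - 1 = l^2 + 3*l + 6*r^2 + r*(7*l + 8) + 2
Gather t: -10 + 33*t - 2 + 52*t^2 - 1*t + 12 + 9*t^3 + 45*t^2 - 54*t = 9*t^3 + 97*t^2 - 22*t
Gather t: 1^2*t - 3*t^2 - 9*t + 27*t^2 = 24*t^2 - 8*t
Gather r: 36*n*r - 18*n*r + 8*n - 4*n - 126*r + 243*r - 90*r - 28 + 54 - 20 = 4*n + r*(18*n + 27) + 6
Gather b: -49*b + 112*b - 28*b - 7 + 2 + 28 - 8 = 35*b + 15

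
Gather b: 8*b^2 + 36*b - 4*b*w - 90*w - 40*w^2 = 8*b^2 + b*(36 - 4*w) - 40*w^2 - 90*w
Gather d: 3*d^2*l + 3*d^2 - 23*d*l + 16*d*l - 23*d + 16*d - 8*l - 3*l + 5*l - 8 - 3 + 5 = d^2*(3*l + 3) + d*(-7*l - 7) - 6*l - 6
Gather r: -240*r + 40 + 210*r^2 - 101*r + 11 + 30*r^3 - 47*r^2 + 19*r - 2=30*r^3 + 163*r^2 - 322*r + 49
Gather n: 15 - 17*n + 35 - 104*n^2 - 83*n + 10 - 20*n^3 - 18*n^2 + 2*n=-20*n^3 - 122*n^2 - 98*n + 60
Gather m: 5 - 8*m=5 - 8*m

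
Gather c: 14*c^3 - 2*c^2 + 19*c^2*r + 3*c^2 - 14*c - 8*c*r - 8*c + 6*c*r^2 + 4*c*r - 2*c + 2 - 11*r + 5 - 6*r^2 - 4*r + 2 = 14*c^3 + c^2*(19*r + 1) + c*(6*r^2 - 4*r - 24) - 6*r^2 - 15*r + 9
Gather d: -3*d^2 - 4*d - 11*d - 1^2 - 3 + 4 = -3*d^2 - 15*d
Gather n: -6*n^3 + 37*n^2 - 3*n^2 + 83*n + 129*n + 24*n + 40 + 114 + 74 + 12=-6*n^3 + 34*n^2 + 236*n + 240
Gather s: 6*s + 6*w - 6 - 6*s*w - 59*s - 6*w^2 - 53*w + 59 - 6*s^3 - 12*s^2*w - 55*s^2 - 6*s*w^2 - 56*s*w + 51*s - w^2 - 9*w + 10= -6*s^3 + s^2*(-12*w - 55) + s*(-6*w^2 - 62*w - 2) - 7*w^2 - 56*w + 63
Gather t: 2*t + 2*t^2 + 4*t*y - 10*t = 2*t^2 + t*(4*y - 8)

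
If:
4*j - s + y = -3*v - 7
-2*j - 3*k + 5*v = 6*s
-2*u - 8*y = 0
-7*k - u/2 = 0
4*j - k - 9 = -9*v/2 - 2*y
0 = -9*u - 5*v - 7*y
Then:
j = -66798/13795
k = 804/2759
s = 88261/13795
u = -11256/2759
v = 81606/13795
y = 2814/2759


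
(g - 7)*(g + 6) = g^2 - g - 42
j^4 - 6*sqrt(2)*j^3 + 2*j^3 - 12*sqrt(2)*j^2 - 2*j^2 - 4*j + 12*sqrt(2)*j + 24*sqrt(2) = (j + 2)*(j - 6*sqrt(2))*(j - sqrt(2))*(j + sqrt(2))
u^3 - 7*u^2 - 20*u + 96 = (u - 8)*(u - 3)*(u + 4)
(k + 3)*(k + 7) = k^2 + 10*k + 21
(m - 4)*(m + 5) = m^2 + m - 20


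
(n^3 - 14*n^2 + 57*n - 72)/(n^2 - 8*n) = n - 6 + 9/n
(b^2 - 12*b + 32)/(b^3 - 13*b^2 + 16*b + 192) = (b - 4)/(b^2 - 5*b - 24)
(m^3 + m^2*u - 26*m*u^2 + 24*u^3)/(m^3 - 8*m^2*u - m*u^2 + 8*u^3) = (-m^2 - 2*m*u + 24*u^2)/(-m^2 + 7*m*u + 8*u^2)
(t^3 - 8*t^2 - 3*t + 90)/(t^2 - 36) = (t^2 - 2*t - 15)/(t + 6)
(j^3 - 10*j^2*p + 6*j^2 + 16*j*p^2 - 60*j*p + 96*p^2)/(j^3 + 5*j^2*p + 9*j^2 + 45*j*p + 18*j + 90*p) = (j^2 - 10*j*p + 16*p^2)/(j^2 + 5*j*p + 3*j + 15*p)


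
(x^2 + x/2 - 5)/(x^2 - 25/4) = 2*(x - 2)/(2*x - 5)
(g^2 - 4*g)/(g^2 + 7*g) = (g - 4)/(g + 7)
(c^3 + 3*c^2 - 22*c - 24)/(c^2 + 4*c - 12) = (c^2 - 3*c - 4)/(c - 2)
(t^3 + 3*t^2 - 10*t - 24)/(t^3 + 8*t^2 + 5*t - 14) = (t^2 + t - 12)/(t^2 + 6*t - 7)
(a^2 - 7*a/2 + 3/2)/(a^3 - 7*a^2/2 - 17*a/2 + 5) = (a - 3)/(a^2 - 3*a - 10)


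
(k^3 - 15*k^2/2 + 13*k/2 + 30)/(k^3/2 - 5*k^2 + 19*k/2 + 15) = (2*k^2 - 5*k - 12)/(k^2 - 5*k - 6)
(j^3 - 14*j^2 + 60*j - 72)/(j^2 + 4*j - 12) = (j^2 - 12*j + 36)/(j + 6)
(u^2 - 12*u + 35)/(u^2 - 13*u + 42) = (u - 5)/(u - 6)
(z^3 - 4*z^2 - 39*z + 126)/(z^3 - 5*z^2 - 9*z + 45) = (z^2 - z - 42)/(z^2 - 2*z - 15)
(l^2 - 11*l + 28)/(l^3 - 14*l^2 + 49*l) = (l - 4)/(l*(l - 7))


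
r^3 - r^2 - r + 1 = (r - 1)^2*(r + 1)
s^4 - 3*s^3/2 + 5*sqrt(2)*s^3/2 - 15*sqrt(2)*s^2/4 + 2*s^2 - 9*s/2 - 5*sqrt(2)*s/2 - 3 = (s - 2)*(s + 1/2)*(s + sqrt(2))*(s + 3*sqrt(2)/2)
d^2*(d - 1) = d^3 - d^2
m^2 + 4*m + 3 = (m + 1)*(m + 3)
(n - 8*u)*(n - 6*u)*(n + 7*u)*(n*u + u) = n^4*u - 7*n^3*u^2 + n^3*u - 50*n^2*u^3 - 7*n^2*u^2 + 336*n*u^4 - 50*n*u^3 + 336*u^4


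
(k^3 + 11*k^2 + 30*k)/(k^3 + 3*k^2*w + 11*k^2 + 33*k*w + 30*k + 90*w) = k/(k + 3*w)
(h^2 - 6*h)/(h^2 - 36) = h/(h + 6)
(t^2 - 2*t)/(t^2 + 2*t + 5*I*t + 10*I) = t*(t - 2)/(t^2 + t*(2 + 5*I) + 10*I)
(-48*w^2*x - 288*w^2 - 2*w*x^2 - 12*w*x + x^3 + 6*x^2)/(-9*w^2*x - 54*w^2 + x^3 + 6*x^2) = (-48*w^2 - 2*w*x + x^2)/(-9*w^2 + x^2)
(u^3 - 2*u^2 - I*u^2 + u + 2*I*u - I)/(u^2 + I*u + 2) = (u^2 - 2*u + 1)/(u + 2*I)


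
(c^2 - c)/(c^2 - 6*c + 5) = c/(c - 5)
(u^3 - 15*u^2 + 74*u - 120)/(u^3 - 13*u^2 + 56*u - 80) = (u - 6)/(u - 4)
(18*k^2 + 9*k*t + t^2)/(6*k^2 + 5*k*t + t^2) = (6*k + t)/(2*k + t)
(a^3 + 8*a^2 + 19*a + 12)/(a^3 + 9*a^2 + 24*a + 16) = (a + 3)/(a + 4)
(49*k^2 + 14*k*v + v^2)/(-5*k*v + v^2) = (49*k^2 + 14*k*v + v^2)/(v*(-5*k + v))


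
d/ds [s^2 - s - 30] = 2*s - 1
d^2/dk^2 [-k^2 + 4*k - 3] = -2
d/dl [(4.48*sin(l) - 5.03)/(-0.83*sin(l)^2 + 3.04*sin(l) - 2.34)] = (3.7184*sin(l)^2 - 8.3498*sin(l) + 4.808)*cos(l)/(0.6889*sin(l)^4 - 5.0464*sin(l)^3 + 13.126*sin(l)^2 - 14.2272*sin(l) + 5.4756)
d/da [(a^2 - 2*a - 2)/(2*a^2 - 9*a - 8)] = (-5*a^2 - 8*a - 2)/(4*a^4 - 36*a^3 + 49*a^2 + 144*a + 64)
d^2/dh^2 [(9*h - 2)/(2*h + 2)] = -11/(h + 1)^3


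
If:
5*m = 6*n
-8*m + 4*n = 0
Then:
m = 0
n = 0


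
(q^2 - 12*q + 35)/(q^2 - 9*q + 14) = (q - 5)/(q - 2)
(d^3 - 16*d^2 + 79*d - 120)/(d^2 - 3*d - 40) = (d^2 - 8*d + 15)/(d + 5)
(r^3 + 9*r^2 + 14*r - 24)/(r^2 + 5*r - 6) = r + 4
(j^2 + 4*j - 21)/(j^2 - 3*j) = (j + 7)/j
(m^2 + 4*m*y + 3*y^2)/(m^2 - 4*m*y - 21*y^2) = (-m - y)/(-m + 7*y)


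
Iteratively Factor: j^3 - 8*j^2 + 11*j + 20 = (j + 1)*(j^2 - 9*j + 20) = (j - 5)*(j + 1)*(j - 4)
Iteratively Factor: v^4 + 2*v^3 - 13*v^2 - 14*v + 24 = (v - 1)*(v^3 + 3*v^2 - 10*v - 24) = (v - 1)*(v + 2)*(v^2 + v - 12) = (v - 1)*(v + 2)*(v + 4)*(v - 3)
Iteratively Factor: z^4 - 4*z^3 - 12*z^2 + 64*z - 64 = (z - 4)*(z^3 - 12*z + 16) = (z - 4)*(z - 2)*(z^2 + 2*z - 8) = (z - 4)*(z - 2)*(z + 4)*(z - 2)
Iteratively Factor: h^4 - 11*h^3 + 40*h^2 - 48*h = (h)*(h^3 - 11*h^2 + 40*h - 48) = h*(h - 3)*(h^2 - 8*h + 16) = h*(h - 4)*(h - 3)*(h - 4)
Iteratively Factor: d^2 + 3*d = (d)*(d + 3)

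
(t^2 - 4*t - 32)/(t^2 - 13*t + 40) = (t + 4)/(t - 5)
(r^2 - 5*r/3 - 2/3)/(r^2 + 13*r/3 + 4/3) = (r - 2)/(r + 4)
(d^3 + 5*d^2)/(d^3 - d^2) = (d + 5)/(d - 1)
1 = 1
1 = 1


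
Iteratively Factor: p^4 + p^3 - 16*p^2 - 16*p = (p + 4)*(p^3 - 3*p^2 - 4*p) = (p - 4)*(p + 4)*(p^2 + p) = (p - 4)*(p + 1)*(p + 4)*(p)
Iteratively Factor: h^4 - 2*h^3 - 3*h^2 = (h)*(h^3 - 2*h^2 - 3*h) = h*(h - 3)*(h^2 + h) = h*(h - 3)*(h + 1)*(h)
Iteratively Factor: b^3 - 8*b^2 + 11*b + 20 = (b - 5)*(b^2 - 3*b - 4) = (b - 5)*(b + 1)*(b - 4)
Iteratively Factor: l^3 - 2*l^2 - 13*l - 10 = (l + 1)*(l^2 - 3*l - 10) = (l + 1)*(l + 2)*(l - 5)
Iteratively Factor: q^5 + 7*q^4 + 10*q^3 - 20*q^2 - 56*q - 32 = (q + 2)*(q^4 + 5*q^3 - 20*q - 16) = (q + 1)*(q + 2)*(q^3 + 4*q^2 - 4*q - 16) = (q - 2)*(q + 1)*(q + 2)*(q^2 + 6*q + 8) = (q - 2)*(q + 1)*(q + 2)^2*(q + 4)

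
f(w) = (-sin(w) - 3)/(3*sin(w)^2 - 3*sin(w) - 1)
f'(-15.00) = 2.84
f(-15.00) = -1.06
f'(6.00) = -2339.56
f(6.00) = -37.54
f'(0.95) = 2.37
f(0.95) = 2.62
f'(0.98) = 2.48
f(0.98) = 2.69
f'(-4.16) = -2.62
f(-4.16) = 2.79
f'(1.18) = 2.92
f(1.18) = 3.25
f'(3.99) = 1.52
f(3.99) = -0.77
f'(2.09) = -2.72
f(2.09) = 2.88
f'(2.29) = -1.96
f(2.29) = 2.41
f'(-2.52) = 4.56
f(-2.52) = -1.37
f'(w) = (-6*sin(w)*cos(w) + 3*cos(w))*(-sin(w) - 3)/(3*sin(w)^2 - 3*sin(w) - 1)^2 - cos(w)/(3*sin(w)^2 - 3*sin(w) - 1)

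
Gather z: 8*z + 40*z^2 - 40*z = 40*z^2 - 32*z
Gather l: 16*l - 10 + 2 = 16*l - 8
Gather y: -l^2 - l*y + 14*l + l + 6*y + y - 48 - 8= -l^2 + 15*l + y*(7 - l) - 56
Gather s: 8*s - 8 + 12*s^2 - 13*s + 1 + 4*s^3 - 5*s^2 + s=4*s^3 + 7*s^2 - 4*s - 7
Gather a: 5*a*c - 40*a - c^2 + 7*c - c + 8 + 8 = a*(5*c - 40) - c^2 + 6*c + 16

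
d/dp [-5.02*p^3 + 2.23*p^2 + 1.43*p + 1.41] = -15.06*p^2 + 4.46*p + 1.43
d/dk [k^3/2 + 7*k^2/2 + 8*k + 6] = 3*k^2/2 + 7*k + 8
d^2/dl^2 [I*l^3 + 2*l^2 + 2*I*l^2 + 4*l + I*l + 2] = 6*I*l + 4 + 4*I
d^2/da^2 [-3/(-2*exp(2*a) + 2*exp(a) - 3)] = 6*((1 - 4*exp(a))*(2*exp(2*a) - 2*exp(a) + 3) + 4*(2*exp(a) - 1)^2*exp(a))*exp(a)/(2*exp(2*a) - 2*exp(a) + 3)^3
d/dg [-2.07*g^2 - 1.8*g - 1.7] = -4.14*g - 1.8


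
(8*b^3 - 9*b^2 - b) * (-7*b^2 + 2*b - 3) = -56*b^5 + 79*b^4 - 35*b^3 + 25*b^2 + 3*b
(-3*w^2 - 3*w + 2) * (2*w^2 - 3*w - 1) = -6*w^4 + 3*w^3 + 16*w^2 - 3*w - 2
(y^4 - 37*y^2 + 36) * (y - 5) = y^5 - 5*y^4 - 37*y^3 + 185*y^2 + 36*y - 180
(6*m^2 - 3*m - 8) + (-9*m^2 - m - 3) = -3*m^2 - 4*m - 11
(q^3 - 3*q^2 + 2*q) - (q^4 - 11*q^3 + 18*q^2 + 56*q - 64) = -q^4 + 12*q^3 - 21*q^2 - 54*q + 64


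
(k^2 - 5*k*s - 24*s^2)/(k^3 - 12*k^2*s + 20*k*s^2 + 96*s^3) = (-k - 3*s)/(-k^2 + 4*k*s + 12*s^2)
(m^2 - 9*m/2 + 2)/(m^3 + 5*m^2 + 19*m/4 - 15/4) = 2*(m - 4)/(2*m^2 + 11*m + 15)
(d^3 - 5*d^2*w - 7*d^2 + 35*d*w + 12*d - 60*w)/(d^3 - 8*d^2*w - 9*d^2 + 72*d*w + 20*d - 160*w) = (-d^2 + 5*d*w + 3*d - 15*w)/(-d^2 + 8*d*w + 5*d - 40*w)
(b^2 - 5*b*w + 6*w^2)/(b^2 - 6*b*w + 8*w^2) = (-b + 3*w)/(-b + 4*w)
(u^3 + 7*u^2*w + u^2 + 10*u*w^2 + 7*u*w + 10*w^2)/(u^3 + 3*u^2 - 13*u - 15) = (u^2 + 7*u*w + 10*w^2)/(u^2 + 2*u - 15)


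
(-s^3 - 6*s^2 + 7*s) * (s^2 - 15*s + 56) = -s^5 + 9*s^4 + 41*s^3 - 441*s^2 + 392*s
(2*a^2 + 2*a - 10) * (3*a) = 6*a^3 + 6*a^2 - 30*a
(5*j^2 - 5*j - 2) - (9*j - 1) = 5*j^2 - 14*j - 1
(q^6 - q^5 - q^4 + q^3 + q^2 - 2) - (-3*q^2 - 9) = q^6 - q^5 - q^4 + q^3 + 4*q^2 + 7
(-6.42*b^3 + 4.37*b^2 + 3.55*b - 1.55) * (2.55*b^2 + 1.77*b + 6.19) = -16.371*b^5 - 0.219900000000001*b^4 - 22.9524*b^3 + 29.3813*b^2 + 19.231*b - 9.5945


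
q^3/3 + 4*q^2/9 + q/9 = q*(q/3 + 1/3)*(q + 1/3)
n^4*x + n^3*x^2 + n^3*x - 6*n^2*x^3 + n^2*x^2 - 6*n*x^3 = n*(n - 2*x)*(n + 3*x)*(n*x + x)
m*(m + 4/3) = m^2 + 4*m/3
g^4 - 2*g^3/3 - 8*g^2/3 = g^2*(g - 2)*(g + 4/3)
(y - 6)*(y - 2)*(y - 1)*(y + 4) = y^4 - 5*y^3 - 16*y^2 + 68*y - 48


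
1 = 1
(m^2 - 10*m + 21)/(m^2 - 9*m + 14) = (m - 3)/(m - 2)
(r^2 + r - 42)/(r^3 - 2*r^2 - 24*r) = (r + 7)/(r*(r + 4))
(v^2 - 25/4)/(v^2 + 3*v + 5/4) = (2*v - 5)/(2*v + 1)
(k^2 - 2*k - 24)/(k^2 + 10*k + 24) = (k - 6)/(k + 6)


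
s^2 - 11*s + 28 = (s - 7)*(s - 4)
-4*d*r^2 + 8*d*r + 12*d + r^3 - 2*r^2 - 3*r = (-4*d + r)*(r - 3)*(r + 1)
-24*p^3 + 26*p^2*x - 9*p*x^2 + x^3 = (-4*p + x)*(-3*p + x)*(-2*p + x)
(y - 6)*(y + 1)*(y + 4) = y^3 - y^2 - 26*y - 24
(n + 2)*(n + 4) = n^2 + 6*n + 8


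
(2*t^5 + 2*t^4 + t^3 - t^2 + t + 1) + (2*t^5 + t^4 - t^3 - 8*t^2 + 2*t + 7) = 4*t^5 + 3*t^4 - 9*t^2 + 3*t + 8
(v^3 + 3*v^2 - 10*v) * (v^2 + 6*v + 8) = v^5 + 9*v^4 + 16*v^3 - 36*v^2 - 80*v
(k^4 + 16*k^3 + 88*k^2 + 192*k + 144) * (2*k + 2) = 2*k^5 + 34*k^4 + 208*k^3 + 560*k^2 + 672*k + 288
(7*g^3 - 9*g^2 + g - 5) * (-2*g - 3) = -14*g^4 - 3*g^3 + 25*g^2 + 7*g + 15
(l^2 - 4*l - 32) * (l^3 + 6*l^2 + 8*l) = l^5 + 2*l^4 - 48*l^3 - 224*l^2 - 256*l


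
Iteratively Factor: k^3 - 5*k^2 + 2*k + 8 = (k + 1)*(k^2 - 6*k + 8) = (k - 4)*(k + 1)*(k - 2)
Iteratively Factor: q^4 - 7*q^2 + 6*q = (q)*(q^3 - 7*q + 6) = q*(q - 2)*(q^2 + 2*q - 3) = q*(q - 2)*(q + 3)*(q - 1)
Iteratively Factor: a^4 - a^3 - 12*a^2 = (a - 4)*(a^3 + 3*a^2) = a*(a - 4)*(a^2 + 3*a) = a^2*(a - 4)*(a + 3)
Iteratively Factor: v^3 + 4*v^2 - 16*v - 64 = (v + 4)*(v^2 - 16) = (v + 4)^2*(v - 4)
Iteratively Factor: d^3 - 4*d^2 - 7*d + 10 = (d + 2)*(d^2 - 6*d + 5) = (d - 5)*(d + 2)*(d - 1)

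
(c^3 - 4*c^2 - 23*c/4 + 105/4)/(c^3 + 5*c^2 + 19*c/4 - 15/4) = (2*c^2 - 13*c + 21)/(2*c^2 + 5*c - 3)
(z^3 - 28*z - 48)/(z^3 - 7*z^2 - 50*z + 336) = (z^2 + 6*z + 8)/(z^2 - z - 56)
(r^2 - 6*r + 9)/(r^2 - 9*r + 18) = (r - 3)/(r - 6)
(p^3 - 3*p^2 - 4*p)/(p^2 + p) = p - 4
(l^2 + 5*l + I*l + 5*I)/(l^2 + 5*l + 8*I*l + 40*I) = (l + I)/(l + 8*I)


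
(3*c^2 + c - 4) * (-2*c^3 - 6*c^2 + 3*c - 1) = -6*c^5 - 20*c^4 + 11*c^3 + 24*c^2 - 13*c + 4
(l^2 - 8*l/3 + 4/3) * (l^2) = l^4 - 8*l^3/3 + 4*l^2/3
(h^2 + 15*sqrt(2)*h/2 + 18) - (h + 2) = h^2 - h + 15*sqrt(2)*h/2 + 16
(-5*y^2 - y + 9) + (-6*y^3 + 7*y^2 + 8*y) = -6*y^3 + 2*y^2 + 7*y + 9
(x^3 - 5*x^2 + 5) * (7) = 7*x^3 - 35*x^2 + 35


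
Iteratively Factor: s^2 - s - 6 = (s - 3)*(s + 2)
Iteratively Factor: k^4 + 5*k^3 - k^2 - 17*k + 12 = (k + 3)*(k^3 + 2*k^2 - 7*k + 4) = (k - 1)*(k + 3)*(k^2 + 3*k - 4) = (k - 1)^2*(k + 3)*(k + 4)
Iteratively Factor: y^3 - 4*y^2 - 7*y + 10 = (y - 1)*(y^2 - 3*y - 10) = (y - 5)*(y - 1)*(y + 2)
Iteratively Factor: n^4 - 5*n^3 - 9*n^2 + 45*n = (n - 3)*(n^3 - 2*n^2 - 15*n) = (n - 5)*(n - 3)*(n^2 + 3*n) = n*(n - 5)*(n - 3)*(n + 3)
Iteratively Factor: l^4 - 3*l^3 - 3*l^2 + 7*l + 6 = (l - 2)*(l^3 - l^2 - 5*l - 3) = (l - 3)*(l - 2)*(l^2 + 2*l + 1) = (l - 3)*(l - 2)*(l + 1)*(l + 1)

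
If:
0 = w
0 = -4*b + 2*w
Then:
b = 0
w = 0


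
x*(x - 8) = x^2 - 8*x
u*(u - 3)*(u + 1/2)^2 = u^4 - 2*u^3 - 11*u^2/4 - 3*u/4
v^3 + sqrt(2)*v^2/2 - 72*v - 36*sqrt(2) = (v - 6*sqrt(2))*(v + sqrt(2)/2)*(v + 6*sqrt(2))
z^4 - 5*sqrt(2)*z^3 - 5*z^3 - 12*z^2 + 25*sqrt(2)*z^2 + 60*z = z*(z - 5)*(z - 6*sqrt(2))*(z + sqrt(2))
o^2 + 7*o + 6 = (o + 1)*(o + 6)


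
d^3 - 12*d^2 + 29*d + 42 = (d - 7)*(d - 6)*(d + 1)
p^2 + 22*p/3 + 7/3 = (p + 1/3)*(p + 7)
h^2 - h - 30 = (h - 6)*(h + 5)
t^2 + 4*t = t*(t + 4)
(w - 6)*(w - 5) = w^2 - 11*w + 30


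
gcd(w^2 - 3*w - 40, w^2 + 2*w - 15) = w + 5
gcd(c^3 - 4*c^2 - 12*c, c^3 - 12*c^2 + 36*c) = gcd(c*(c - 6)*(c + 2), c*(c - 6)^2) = c^2 - 6*c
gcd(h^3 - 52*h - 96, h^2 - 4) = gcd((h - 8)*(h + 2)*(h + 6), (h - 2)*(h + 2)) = h + 2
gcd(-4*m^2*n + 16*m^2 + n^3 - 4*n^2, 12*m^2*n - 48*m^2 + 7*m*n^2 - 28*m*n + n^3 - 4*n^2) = n - 4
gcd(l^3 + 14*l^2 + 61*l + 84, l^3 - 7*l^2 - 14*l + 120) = l + 4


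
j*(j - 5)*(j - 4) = j^3 - 9*j^2 + 20*j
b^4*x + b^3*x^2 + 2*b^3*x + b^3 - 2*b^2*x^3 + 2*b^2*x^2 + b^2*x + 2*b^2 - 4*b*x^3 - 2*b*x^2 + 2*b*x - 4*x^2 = (b + 2)*(b - x)*(b + 2*x)*(b*x + 1)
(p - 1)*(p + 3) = p^2 + 2*p - 3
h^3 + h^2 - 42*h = h*(h - 6)*(h + 7)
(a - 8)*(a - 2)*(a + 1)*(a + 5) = a^4 - 4*a^3 - 39*a^2 + 46*a + 80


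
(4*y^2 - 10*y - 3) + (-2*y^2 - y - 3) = 2*y^2 - 11*y - 6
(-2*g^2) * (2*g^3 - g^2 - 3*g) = -4*g^5 + 2*g^4 + 6*g^3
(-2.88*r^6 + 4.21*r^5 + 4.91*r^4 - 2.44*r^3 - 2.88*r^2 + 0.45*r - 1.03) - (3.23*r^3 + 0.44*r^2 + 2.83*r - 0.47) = -2.88*r^6 + 4.21*r^5 + 4.91*r^4 - 5.67*r^3 - 3.32*r^2 - 2.38*r - 0.56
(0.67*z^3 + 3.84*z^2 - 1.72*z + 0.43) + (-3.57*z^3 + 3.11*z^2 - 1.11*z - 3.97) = -2.9*z^3 + 6.95*z^2 - 2.83*z - 3.54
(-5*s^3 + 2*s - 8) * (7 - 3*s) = 15*s^4 - 35*s^3 - 6*s^2 + 38*s - 56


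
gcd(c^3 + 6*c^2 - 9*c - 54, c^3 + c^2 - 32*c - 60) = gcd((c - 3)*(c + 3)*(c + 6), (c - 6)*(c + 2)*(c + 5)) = 1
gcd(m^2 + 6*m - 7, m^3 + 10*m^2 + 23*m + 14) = m + 7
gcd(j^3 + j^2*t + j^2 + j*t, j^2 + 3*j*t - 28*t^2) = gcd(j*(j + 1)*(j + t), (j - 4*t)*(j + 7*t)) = 1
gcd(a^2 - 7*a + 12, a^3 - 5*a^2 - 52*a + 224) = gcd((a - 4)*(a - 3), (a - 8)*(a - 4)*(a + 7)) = a - 4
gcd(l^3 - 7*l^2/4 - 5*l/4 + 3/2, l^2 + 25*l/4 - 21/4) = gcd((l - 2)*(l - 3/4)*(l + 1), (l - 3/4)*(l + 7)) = l - 3/4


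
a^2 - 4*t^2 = (a - 2*t)*(a + 2*t)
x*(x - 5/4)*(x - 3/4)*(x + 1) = x^4 - x^3 - 17*x^2/16 + 15*x/16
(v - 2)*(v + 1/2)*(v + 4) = v^3 + 5*v^2/2 - 7*v - 4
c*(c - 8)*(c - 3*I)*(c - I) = c^4 - 8*c^3 - 4*I*c^3 - 3*c^2 + 32*I*c^2 + 24*c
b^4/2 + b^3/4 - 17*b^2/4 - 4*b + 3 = (b/2 + 1)*(b - 3)*(b - 1/2)*(b + 2)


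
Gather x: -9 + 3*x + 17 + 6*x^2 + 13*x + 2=6*x^2 + 16*x + 10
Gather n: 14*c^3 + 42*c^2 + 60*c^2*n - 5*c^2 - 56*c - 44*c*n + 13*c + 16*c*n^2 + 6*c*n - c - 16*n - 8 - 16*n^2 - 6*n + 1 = 14*c^3 + 37*c^2 - 44*c + n^2*(16*c - 16) + n*(60*c^2 - 38*c - 22) - 7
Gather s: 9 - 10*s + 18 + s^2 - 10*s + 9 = s^2 - 20*s + 36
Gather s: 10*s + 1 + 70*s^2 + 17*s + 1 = 70*s^2 + 27*s + 2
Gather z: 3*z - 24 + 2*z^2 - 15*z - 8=2*z^2 - 12*z - 32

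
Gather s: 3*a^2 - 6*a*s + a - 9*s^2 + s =3*a^2 + a - 9*s^2 + s*(1 - 6*a)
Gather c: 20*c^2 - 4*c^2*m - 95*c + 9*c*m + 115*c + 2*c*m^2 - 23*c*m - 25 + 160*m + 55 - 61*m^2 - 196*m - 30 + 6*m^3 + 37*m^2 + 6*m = c^2*(20 - 4*m) + c*(2*m^2 - 14*m + 20) + 6*m^3 - 24*m^2 - 30*m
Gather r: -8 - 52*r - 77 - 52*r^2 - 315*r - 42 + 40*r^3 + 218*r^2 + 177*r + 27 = 40*r^3 + 166*r^2 - 190*r - 100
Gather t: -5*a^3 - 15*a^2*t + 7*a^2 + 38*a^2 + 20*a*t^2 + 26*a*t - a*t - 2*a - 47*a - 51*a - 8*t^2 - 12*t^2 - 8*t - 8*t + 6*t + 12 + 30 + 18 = -5*a^3 + 45*a^2 - 100*a + t^2*(20*a - 20) + t*(-15*a^2 + 25*a - 10) + 60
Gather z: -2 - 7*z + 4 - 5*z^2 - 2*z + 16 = -5*z^2 - 9*z + 18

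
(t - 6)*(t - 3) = t^2 - 9*t + 18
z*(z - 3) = z^2 - 3*z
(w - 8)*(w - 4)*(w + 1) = w^3 - 11*w^2 + 20*w + 32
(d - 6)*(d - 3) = d^2 - 9*d + 18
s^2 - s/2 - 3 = (s - 2)*(s + 3/2)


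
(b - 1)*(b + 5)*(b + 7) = b^3 + 11*b^2 + 23*b - 35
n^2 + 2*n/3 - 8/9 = (n - 2/3)*(n + 4/3)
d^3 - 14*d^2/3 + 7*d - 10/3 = (d - 2)*(d - 5/3)*(d - 1)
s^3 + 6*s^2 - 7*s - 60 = (s - 3)*(s + 4)*(s + 5)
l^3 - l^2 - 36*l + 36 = (l - 6)*(l - 1)*(l + 6)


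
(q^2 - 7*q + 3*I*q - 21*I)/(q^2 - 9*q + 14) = (q + 3*I)/(q - 2)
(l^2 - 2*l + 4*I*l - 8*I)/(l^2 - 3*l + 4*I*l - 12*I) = (l - 2)/(l - 3)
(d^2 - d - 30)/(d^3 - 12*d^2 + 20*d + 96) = (d + 5)/(d^2 - 6*d - 16)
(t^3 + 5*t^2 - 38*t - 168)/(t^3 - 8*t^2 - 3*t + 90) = (t^2 + 11*t + 28)/(t^2 - 2*t - 15)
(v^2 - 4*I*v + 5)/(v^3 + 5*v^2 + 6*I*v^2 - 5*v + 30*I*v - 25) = (v - 5*I)/(v^2 + 5*v*(1 + I) + 25*I)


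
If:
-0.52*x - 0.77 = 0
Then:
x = -1.48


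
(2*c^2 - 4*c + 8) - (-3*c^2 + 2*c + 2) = 5*c^2 - 6*c + 6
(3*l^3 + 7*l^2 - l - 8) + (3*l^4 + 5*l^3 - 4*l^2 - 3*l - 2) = 3*l^4 + 8*l^3 + 3*l^2 - 4*l - 10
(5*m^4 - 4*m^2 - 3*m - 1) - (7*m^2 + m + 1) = 5*m^4 - 11*m^2 - 4*m - 2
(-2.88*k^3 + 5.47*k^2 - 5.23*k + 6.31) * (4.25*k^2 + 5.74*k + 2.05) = -12.24*k^5 + 6.7163*k^4 + 3.2663*k^3 + 8.0108*k^2 + 25.4979*k + 12.9355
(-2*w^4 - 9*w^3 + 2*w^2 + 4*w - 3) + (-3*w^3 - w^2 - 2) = -2*w^4 - 12*w^3 + w^2 + 4*w - 5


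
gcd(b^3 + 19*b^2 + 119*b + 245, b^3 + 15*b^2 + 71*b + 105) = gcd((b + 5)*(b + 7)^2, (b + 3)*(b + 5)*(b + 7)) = b^2 + 12*b + 35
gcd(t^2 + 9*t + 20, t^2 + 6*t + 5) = t + 5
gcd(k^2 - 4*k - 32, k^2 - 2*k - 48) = k - 8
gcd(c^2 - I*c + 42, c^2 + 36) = c + 6*I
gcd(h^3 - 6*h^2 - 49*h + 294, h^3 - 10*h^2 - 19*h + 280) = h - 7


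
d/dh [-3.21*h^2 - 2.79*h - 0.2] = -6.42*h - 2.79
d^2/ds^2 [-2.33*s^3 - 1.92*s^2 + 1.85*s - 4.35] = -13.98*s - 3.84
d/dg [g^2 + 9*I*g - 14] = 2*g + 9*I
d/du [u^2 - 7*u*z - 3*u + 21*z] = 2*u - 7*z - 3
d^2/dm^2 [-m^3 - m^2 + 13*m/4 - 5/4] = -6*m - 2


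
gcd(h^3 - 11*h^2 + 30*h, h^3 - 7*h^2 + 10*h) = h^2 - 5*h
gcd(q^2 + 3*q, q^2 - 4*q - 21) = q + 3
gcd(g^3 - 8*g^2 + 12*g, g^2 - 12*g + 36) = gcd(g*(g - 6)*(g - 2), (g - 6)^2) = g - 6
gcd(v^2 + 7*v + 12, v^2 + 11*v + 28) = v + 4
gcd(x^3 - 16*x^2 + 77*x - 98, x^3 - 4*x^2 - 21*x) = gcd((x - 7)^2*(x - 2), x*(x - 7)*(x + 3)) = x - 7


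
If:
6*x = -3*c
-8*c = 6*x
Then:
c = 0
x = 0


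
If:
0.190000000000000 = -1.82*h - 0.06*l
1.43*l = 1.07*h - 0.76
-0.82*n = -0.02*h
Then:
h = -0.08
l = -0.59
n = -0.00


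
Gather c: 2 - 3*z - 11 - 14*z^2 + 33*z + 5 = -14*z^2 + 30*z - 4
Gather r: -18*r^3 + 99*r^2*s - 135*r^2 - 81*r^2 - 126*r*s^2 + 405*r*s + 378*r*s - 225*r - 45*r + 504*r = -18*r^3 + r^2*(99*s - 216) + r*(-126*s^2 + 783*s + 234)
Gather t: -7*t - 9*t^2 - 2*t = -9*t^2 - 9*t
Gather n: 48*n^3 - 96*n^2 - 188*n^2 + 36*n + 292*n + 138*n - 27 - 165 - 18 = 48*n^3 - 284*n^2 + 466*n - 210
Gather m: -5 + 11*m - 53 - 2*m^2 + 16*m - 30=-2*m^2 + 27*m - 88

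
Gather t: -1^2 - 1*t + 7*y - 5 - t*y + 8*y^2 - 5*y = t*(-y - 1) + 8*y^2 + 2*y - 6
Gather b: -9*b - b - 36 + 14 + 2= -10*b - 20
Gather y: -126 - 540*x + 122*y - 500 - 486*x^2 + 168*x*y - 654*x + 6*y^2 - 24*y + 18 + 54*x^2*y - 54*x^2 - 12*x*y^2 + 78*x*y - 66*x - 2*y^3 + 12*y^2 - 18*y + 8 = -540*x^2 - 1260*x - 2*y^3 + y^2*(18 - 12*x) + y*(54*x^2 + 246*x + 80) - 600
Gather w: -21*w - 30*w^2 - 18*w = -30*w^2 - 39*w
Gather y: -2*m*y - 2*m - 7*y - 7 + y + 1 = -2*m + y*(-2*m - 6) - 6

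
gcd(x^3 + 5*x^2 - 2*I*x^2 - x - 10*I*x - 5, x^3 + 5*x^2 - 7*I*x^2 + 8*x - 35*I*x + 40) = x + 5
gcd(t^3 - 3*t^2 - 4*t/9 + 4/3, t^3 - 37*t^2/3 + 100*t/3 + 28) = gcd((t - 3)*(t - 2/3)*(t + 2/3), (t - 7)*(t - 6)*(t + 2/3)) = t + 2/3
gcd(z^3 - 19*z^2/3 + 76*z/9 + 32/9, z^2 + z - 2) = 1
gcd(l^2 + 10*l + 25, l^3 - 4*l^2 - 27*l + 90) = l + 5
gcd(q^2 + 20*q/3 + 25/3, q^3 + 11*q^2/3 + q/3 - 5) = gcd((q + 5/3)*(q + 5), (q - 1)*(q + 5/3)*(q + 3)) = q + 5/3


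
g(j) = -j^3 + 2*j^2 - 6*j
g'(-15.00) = -741.00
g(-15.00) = 3915.00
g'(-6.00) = -138.00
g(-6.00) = 324.00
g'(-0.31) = -7.53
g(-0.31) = 2.08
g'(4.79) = -55.67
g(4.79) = -92.75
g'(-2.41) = -33.06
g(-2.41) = 40.07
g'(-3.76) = -63.45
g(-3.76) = 103.99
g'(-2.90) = -42.83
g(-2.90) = 58.61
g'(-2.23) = -29.84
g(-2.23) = 34.42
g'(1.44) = -6.46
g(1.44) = -7.48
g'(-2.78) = -40.31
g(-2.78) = 53.62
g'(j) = -3*j^2 + 4*j - 6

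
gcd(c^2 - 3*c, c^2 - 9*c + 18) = c - 3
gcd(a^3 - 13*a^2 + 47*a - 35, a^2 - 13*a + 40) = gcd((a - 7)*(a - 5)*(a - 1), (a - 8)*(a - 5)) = a - 5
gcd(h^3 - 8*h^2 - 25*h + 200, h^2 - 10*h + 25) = h - 5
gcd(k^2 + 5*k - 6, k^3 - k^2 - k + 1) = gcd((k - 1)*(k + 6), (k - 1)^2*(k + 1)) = k - 1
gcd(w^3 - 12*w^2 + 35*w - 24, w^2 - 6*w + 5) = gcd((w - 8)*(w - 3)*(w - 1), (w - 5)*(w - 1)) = w - 1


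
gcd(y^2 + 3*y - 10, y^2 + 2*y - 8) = y - 2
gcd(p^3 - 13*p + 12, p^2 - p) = p - 1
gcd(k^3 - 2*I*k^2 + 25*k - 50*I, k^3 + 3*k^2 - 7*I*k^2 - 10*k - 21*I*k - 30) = k^2 - 7*I*k - 10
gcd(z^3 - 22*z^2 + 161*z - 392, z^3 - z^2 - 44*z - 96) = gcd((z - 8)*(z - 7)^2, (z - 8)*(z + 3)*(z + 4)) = z - 8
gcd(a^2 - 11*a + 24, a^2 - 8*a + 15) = a - 3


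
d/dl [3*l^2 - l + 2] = 6*l - 1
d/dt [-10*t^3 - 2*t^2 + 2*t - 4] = -30*t^2 - 4*t + 2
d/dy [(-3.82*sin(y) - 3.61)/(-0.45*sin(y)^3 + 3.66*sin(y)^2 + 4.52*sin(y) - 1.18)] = (-3.438*sin(y)^3 + 9.1077*sin(y)^2 + 26.4252*sin(y) + 20.8248)*cos(y)/(0.2025*sin(y)^6 - 3.294*sin(y)^5 + 9.3276*sin(y)^4 + 34.1484*sin(y)^3 + 11.7928*sin(y)^2 - 10.6672*sin(y) + 1.3924)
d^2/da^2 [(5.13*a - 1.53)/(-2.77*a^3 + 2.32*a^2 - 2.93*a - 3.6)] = (-236.171862*a^5 + 338.679036*a^4 - 129.27051*a^3 + 737.79255*a^2 - 411.019488*a + 160.049394)/(21.253933*a^9 - 53.403384*a^8 + 112.172535*a^7 - 42.59596*a^6 - 20.158425*a^5 + 173.686776*a^4 - 13.976803*a^3 + 2.51532000000002*a^2 + 113.9184*a + 46.656)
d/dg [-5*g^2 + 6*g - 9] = 6 - 10*g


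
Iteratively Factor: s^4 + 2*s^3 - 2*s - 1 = (s + 1)*(s^3 + s^2 - s - 1) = (s + 1)^2*(s^2 - 1) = (s - 1)*(s + 1)^2*(s + 1)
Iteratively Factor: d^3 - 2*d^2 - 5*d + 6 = (d - 1)*(d^2 - d - 6) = (d - 3)*(d - 1)*(d + 2)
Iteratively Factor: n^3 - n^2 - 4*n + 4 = (n - 2)*(n^2 + n - 2) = (n - 2)*(n - 1)*(n + 2)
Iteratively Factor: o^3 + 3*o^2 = (o)*(o^2 + 3*o) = o^2*(o + 3)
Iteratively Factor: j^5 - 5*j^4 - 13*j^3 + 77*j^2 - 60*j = (j - 3)*(j^4 - 2*j^3 - 19*j^2 + 20*j) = (j - 3)*(j + 4)*(j^3 - 6*j^2 + 5*j) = (j - 5)*(j - 3)*(j + 4)*(j^2 - j) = j*(j - 5)*(j - 3)*(j + 4)*(j - 1)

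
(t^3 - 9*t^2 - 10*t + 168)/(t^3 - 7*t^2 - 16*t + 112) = (t - 6)/(t - 4)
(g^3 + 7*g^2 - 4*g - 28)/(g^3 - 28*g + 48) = (g^2 + 9*g + 14)/(g^2 + 2*g - 24)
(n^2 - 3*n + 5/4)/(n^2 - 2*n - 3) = (-n^2 + 3*n - 5/4)/(-n^2 + 2*n + 3)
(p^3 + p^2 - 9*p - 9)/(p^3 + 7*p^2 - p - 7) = (p^2 - 9)/(p^2 + 6*p - 7)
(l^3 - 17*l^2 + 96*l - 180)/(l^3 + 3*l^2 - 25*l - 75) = (l^2 - 12*l + 36)/(l^2 + 8*l + 15)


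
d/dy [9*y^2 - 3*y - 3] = 18*y - 3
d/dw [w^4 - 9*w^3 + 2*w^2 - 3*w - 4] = 4*w^3 - 27*w^2 + 4*w - 3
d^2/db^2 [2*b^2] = 4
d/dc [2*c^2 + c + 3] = 4*c + 1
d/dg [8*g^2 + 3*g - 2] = 16*g + 3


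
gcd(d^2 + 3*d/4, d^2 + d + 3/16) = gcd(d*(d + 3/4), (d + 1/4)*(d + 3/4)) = d + 3/4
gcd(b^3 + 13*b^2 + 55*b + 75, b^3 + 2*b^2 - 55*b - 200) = b^2 + 10*b + 25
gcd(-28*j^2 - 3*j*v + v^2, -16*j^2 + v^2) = 4*j + v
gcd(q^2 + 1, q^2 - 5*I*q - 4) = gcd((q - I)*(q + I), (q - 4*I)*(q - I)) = q - I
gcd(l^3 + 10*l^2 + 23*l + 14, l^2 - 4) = l + 2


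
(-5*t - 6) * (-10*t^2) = 50*t^3 + 60*t^2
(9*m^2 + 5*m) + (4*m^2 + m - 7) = 13*m^2 + 6*m - 7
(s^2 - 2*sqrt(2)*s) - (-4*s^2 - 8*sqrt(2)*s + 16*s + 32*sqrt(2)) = 5*s^2 - 16*s + 6*sqrt(2)*s - 32*sqrt(2)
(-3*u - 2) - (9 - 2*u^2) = 2*u^2 - 3*u - 11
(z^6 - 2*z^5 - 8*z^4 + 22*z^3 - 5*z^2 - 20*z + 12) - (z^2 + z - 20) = z^6 - 2*z^5 - 8*z^4 + 22*z^3 - 6*z^2 - 21*z + 32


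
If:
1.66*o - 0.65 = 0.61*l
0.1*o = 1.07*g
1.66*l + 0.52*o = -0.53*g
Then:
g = 0.03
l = -0.12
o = 0.35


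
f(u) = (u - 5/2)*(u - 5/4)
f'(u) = 2*u - 15/4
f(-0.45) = 5.02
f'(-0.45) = -4.65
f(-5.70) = 56.99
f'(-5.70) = -15.15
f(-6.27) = 65.95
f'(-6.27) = -16.29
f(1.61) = -0.32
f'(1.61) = -0.53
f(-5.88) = 59.75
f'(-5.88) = -15.51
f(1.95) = -0.38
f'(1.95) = 0.15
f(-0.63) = 5.88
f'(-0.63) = -5.01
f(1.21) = 0.05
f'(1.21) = -1.33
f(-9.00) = 117.88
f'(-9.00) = -21.75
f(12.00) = 102.12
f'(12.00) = 20.25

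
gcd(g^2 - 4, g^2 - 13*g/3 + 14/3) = g - 2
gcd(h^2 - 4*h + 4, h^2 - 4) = h - 2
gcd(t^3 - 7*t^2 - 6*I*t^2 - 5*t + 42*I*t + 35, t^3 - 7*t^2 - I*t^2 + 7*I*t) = t^2 + t*(-7 - I) + 7*I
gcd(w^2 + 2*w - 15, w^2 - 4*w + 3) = w - 3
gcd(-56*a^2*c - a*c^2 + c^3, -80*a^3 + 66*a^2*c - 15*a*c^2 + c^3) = 8*a - c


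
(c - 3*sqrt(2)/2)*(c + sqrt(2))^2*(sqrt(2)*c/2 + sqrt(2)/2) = sqrt(2)*c^4/2 + c^3/2 + sqrt(2)*c^3/2 - 2*sqrt(2)*c^2 + c^2/2 - 3*c - 2*sqrt(2)*c - 3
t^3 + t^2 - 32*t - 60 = (t - 6)*(t + 2)*(t + 5)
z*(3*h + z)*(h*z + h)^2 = 3*h^3*z^3 + 6*h^3*z^2 + 3*h^3*z + h^2*z^4 + 2*h^2*z^3 + h^2*z^2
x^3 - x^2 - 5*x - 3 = (x - 3)*(x + 1)^2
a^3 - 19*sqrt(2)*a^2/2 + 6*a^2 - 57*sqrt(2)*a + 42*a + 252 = (a + 6)*(a - 6*sqrt(2))*(a - 7*sqrt(2)/2)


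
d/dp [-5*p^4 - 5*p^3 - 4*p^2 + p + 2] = -20*p^3 - 15*p^2 - 8*p + 1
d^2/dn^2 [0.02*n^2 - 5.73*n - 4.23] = 0.0400000000000000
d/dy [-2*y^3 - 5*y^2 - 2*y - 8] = -6*y^2 - 10*y - 2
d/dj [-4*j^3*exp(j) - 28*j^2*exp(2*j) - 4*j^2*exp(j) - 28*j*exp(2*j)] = 4*(-j^3 - 14*j^2*exp(j) - 4*j^2 - 28*j*exp(j) - 2*j - 7*exp(j))*exp(j)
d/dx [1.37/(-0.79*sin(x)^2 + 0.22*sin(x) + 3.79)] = (2.1646*sin(x) - 0.3014)*cos(x)/(-0.79*sin(x)^2 + 0.22*sin(x) + 3.79)^2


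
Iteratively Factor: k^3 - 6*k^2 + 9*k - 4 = (k - 4)*(k^2 - 2*k + 1) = (k - 4)*(k - 1)*(k - 1)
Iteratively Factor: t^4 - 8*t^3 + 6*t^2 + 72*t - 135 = (t - 5)*(t^3 - 3*t^2 - 9*t + 27) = (t - 5)*(t - 3)*(t^2 - 9) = (t - 5)*(t - 3)*(t + 3)*(t - 3)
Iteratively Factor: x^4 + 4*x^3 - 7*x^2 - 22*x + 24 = (x + 3)*(x^3 + x^2 - 10*x + 8) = (x - 2)*(x + 3)*(x^2 + 3*x - 4) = (x - 2)*(x - 1)*(x + 3)*(x + 4)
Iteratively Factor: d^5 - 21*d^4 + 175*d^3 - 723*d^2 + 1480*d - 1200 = (d - 5)*(d^4 - 16*d^3 + 95*d^2 - 248*d + 240) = (d - 5)*(d - 3)*(d^3 - 13*d^2 + 56*d - 80) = (d - 5)*(d - 4)*(d - 3)*(d^2 - 9*d + 20) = (d - 5)*(d - 4)^2*(d - 3)*(d - 5)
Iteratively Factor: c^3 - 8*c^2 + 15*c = (c - 3)*(c^2 - 5*c) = c*(c - 3)*(c - 5)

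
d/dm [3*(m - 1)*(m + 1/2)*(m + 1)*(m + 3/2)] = 12*m^3 + 18*m^2 - 3*m/2 - 6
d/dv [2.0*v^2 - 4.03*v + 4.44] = 4.0*v - 4.03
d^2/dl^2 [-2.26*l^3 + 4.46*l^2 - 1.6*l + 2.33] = 8.92 - 13.56*l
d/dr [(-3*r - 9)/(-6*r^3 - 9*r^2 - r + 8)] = 3*(6*r^3 + 9*r^2 + r - (r + 3)*(18*r^2 + 18*r + 1) - 8)/(6*r^3 + 9*r^2 + r - 8)^2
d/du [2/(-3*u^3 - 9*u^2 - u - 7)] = 2*(9*u^2 + 18*u + 1)/(3*u^3 + 9*u^2 + u + 7)^2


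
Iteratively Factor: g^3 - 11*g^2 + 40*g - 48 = (g - 4)*(g^2 - 7*g + 12) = (g - 4)^2*(g - 3)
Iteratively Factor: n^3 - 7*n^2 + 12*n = (n - 3)*(n^2 - 4*n) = (n - 4)*(n - 3)*(n)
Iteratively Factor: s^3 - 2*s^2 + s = (s - 1)*(s^2 - s) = (s - 1)^2*(s)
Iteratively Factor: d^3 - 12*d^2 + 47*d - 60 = (d - 3)*(d^2 - 9*d + 20) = (d - 5)*(d - 3)*(d - 4)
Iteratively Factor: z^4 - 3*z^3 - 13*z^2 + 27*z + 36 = (z + 3)*(z^3 - 6*z^2 + 5*z + 12) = (z + 1)*(z + 3)*(z^2 - 7*z + 12) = (z - 3)*(z + 1)*(z + 3)*(z - 4)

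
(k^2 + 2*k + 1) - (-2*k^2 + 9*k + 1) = 3*k^2 - 7*k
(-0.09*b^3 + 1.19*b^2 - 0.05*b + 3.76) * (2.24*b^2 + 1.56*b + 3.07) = -0.2016*b^5 + 2.5252*b^4 + 1.4681*b^3 + 11.9977*b^2 + 5.7121*b + 11.5432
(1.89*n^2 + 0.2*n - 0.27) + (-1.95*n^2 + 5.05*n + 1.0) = -0.0600000000000001*n^2 + 5.25*n + 0.73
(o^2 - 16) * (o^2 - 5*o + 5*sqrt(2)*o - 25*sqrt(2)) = o^4 - 5*o^3 + 5*sqrt(2)*o^3 - 25*sqrt(2)*o^2 - 16*o^2 - 80*sqrt(2)*o + 80*o + 400*sqrt(2)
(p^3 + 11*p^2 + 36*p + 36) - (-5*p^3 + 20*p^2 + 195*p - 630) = 6*p^3 - 9*p^2 - 159*p + 666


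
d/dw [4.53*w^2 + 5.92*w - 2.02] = 9.06*w + 5.92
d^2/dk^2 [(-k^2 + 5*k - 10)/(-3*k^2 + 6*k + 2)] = 2*(-27*k^3 + 288*k^2 - 630*k + 484)/(27*k^6 - 162*k^5 + 270*k^4 - 180*k^2 - 72*k - 8)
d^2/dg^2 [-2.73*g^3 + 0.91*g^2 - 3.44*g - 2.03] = 1.82 - 16.38*g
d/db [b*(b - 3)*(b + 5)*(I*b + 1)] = 4*I*b^3 + b^2*(3 + 6*I) + b*(4 - 30*I) - 15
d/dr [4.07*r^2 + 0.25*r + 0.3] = 8.14*r + 0.25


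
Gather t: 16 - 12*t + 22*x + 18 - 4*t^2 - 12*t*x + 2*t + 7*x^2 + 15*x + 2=-4*t^2 + t*(-12*x - 10) + 7*x^2 + 37*x + 36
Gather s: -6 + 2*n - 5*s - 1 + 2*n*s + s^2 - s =2*n + s^2 + s*(2*n - 6) - 7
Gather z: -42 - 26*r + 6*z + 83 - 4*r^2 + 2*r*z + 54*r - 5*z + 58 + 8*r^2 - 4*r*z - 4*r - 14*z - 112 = 4*r^2 + 24*r + z*(-2*r - 13) - 13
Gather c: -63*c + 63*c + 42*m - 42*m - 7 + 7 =0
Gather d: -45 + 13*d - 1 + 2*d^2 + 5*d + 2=2*d^2 + 18*d - 44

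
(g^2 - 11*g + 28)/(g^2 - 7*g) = (g - 4)/g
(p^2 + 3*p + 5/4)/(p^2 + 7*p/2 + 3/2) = (p + 5/2)/(p + 3)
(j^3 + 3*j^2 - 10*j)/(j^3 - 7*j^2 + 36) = j*(j^2 + 3*j - 10)/(j^3 - 7*j^2 + 36)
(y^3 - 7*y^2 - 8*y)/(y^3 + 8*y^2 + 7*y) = (y - 8)/(y + 7)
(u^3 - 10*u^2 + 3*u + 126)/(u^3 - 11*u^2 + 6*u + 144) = (u - 7)/(u - 8)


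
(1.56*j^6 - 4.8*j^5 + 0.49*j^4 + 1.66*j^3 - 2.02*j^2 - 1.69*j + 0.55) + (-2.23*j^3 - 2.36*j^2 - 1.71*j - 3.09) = 1.56*j^6 - 4.8*j^5 + 0.49*j^4 - 0.57*j^3 - 4.38*j^2 - 3.4*j - 2.54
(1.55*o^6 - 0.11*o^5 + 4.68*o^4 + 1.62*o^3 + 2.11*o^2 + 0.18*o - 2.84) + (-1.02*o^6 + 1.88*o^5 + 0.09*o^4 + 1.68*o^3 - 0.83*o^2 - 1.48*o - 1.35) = 0.53*o^6 + 1.77*o^5 + 4.77*o^4 + 3.3*o^3 + 1.28*o^2 - 1.3*o - 4.19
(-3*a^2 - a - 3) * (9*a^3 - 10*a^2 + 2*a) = -27*a^5 + 21*a^4 - 23*a^3 + 28*a^2 - 6*a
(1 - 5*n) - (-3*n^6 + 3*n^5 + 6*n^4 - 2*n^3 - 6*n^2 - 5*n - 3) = 3*n^6 - 3*n^5 - 6*n^4 + 2*n^3 + 6*n^2 + 4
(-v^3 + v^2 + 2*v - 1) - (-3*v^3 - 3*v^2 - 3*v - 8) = 2*v^3 + 4*v^2 + 5*v + 7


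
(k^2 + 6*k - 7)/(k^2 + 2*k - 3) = (k + 7)/(k + 3)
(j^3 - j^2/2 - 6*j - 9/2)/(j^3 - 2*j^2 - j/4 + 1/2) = 2*(2*j^3 - j^2 - 12*j - 9)/(4*j^3 - 8*j^2 - j + 2)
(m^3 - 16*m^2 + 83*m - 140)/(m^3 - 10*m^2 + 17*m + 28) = (m - 5)/(m + 1)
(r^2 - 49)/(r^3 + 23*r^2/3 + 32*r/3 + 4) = 3*(r^2 - 49)/(3*r^3 + 23*r^2 + 32*r + 12)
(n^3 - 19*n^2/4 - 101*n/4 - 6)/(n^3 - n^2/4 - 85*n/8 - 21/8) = 2*(n - 8)/(2*n - 7)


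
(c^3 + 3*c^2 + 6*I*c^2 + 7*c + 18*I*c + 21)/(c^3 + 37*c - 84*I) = (c^2 + c*(3 - I) - 3*I)/(c^2 - 7*I*c - 12)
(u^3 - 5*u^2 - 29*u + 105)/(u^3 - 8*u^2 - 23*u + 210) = (u - 3)/(u - 6)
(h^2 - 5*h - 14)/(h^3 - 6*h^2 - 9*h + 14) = 1/(h - 1)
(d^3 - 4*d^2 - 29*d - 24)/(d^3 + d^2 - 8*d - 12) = (d^3 - 4*d^2 - 29*d - 24)/(d^3 + d^2 - 8*d - 12)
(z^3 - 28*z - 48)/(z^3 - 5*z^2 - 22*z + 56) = (z^2 - 4*z - 12)/(z^2 - 9*z + 14)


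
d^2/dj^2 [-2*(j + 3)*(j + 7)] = -4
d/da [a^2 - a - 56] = 2*a - 1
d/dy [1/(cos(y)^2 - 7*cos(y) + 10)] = (2*cos(y) - 7)*sin(y)/(cos(y)^2 - 7*cos(y) + 10)^2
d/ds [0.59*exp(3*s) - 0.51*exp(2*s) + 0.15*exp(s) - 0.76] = (1.77*exp(2*s) - 1.02*exp(s) + 0.15)*exp(s)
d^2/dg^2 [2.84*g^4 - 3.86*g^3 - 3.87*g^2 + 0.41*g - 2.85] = 34.08*g^2 - 23.16*g - 7.74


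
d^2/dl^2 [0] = 0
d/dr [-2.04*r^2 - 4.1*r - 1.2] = -4.08*r - 4.1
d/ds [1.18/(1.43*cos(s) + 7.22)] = 1.6874*sin(s)/(1.43*cos(s) + 7.22)^2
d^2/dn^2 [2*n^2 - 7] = 4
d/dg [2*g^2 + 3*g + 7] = 4*g + 3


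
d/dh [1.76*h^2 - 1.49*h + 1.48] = 3.52*h - 1.49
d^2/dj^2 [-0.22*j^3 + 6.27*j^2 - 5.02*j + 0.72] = 12.54 - 1.32*j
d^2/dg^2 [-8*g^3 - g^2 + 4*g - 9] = -48*g - 2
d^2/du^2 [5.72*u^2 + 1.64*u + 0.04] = 11.4400000000000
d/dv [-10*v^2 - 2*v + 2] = -20*v - 2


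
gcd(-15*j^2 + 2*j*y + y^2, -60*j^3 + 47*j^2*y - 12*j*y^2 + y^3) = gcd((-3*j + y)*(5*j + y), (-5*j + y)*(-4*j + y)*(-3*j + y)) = -3*j + y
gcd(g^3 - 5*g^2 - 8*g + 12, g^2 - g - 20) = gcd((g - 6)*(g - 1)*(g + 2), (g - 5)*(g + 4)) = 1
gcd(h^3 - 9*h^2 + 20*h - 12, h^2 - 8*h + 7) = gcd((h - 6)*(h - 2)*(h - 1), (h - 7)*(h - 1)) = h - 1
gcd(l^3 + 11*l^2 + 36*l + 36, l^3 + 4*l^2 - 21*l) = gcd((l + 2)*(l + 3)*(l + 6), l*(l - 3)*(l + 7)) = 1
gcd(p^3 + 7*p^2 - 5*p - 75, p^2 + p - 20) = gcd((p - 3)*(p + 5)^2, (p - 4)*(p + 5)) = p + 5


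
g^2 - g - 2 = (g - 2)*(g + 1)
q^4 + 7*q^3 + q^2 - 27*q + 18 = (q - 1)^2*(q + 3)*(q + 6)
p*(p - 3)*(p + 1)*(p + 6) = p^4 + 4*p^3 - 15*p^2 - 18*p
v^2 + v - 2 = (v - 1)*(v + 2)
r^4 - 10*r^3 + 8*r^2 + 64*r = r*(r - 8)*(r - 4)*(r + 2)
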